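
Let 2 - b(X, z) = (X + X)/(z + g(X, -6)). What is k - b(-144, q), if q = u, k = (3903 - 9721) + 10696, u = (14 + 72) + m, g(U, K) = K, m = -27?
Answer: 258140/53 ≈ 4870.6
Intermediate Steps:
u = 59 (u = (14 + 72) - 27 = 86 - 27 = 59)
k = 4878 (k = -5818 + 10696 = 4878)
q = 59
b(X, z) = 2 - 2*X/(-6 + z) (b(X, z) = 2 - (X + X)/(z - 6) = 2 - 2*X/(-6 + z))
k - b(-144, q) = 4878 - 2*(-6 + 59 - 1*(-144))/(-6 + 59) = 4878 - 2*(-6 + 59 + 144)/53 = 4878 - 2*197/53 = 4878 - 1*394/53 = 4878 - 394/53 = 258140/53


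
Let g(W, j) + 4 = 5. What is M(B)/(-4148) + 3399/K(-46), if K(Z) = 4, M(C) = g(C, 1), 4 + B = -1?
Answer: 1762381/2074 ≈ 849.75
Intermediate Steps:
B = -5 (B = -4 - 1 = -5)
g(W, j) = 1 (g(W, j) = -4 + 5 = 1)
M(C) = 1
M(B)/(-4148) + 3399/K(-46) = 1/(-4148) + 3399/4 = 1*(-1/4148) + 3399*(¼) = -1/4148 + 3399/4 = 1762381/2074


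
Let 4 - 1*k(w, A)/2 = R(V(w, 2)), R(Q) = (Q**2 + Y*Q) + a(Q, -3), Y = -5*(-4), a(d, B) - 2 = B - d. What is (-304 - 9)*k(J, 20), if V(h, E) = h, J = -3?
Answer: -33178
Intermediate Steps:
a(d, B) = 2 + B - d (a(d, B) = 2 + (B - d) = 2 + B - d)
Y = 20
R(Q) = -1 + Q**2 + 19*Q (R(Q) = (Q**2 + 20*Q) + (2 - 3 - Q) = (Q**2 + 20*Q) + (-1 - Q) = -1 + Q**2 + 19*Q)
k(w, A) = 10 - 38*w - 2*w**2 (k(w, A) = 8 - 2*(-1 + w**2 + 19*w) = 8 + (2 - 38*w - 2*w**2) = 10 - 38*w - 2*w**2)
(-304 - 9)*k(J, 20) = (-304 - 9)*(10 - 38*(-3) - 2*(-3)**2) = -313*(10 + 114 - 2*9) = -313*(10 + 114 - 18) = -313*106 = -33178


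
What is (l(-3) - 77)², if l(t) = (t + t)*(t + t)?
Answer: 1681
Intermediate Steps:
l(t) = 4*t² (l(t) = (2*t)*(2*t) = 4*t²)
(l(-3) - 77)² = (4*(-3)² - 77)² = (4*9 - 77)² = (36 - 77)² = (-41)² = 1681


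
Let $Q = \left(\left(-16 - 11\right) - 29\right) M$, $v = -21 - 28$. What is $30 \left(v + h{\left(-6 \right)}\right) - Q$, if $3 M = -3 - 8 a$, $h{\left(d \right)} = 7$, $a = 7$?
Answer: $- \frac{7084}{3} \approx -2361.3$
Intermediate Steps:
$M = - \frac{59}{3}$ ($M = \frac{-3 - 56}{3} = \frac{1}{3} \left(-59\right) = - \frac{59}{3} \approx -19.667$)
$v = -49$
$Q = \frac{3304}{3}$ ($Q = \left(\left(-16 - 11\right) - 29\right) \left(- \frac{59}{3}\right) = \left(-27 - 29\right) \left(- \frac{59}{3}\right) = \left(-56\right) \left(- \frac{59}{3}\right) = \frac{3304}{3} \approx 1101.3$)
$30 \left(v + h{\left(-6 \right)}\right) - Q = 30 \left(-49 + 7\right) - \frac{3304}{3} = 30 \left(-42\right) - \frac{3304}{3} = -1260 - \frac{3304}{3} = - \frac{7084}{3}$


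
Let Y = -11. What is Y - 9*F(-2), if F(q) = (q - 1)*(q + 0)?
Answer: -65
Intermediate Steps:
F(q) = q*(-1 + q) (F(q) = (-1 + q)*q = q*(-1 + q))
Y - 9*F(-2) = -11 - (-18)*(-1 - 2) = -11 - (-18)*(-3) = -11 - 9*6 = -11 - 54 = -65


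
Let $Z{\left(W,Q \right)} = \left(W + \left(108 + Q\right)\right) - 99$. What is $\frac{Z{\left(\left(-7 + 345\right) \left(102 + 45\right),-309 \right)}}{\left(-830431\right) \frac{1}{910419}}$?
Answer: $- \frac{44961952734}{830431} \approx -54143.0$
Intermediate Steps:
$Z{\left(W,Q \right)} = 9 + Q + W$ ($Z{\left(W,Q \right)} = \left(108 + Q + W\right) - 99 = 9 + Q + W$)
$\frac{Z{\left(\left(-7 + 345\right) \left(102 + 45\right),-309 \right)}}{\left(-830431\right) \frac{1}{910419}} = \frac{9 - 309 + \left(-7 + 345\right) \left(102 + 45\right)}{\left(-830431\right) \frac{1}{910419}} = \frac{9 - 309 + 338 \cdot 147}{\left(-830431\right) \frac{1}{910419}} = \frac{9 - 309 + 49686}{- \frac{830431}{910419}} = 49386 \left(- \frac{910419}{830431}\right) = - \frac{44961952734}{830431}$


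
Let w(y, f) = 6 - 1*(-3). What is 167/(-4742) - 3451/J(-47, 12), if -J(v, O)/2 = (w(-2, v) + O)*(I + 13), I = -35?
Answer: -1179925/312972 ≈ -3.7701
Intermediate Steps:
w(y, f) = 9 (w(y, f) = 6 + 3 = 9)
J(v, O) = 396 + 44*O (J(v, O) = -2*(9 + O)*(-35 + 13) = -2*(9 + O)*(-22) = -2*(-198 - 22*O) = 396 + 44*O)
167/(-4742) - 3451/J(-47, 12) = 167/(-4742) - 3451/(396 + 44*12) = 167*(-1/4742) - 3451/(396 + 528) = -167/4742 - 3451/924 = -167/4742 - 3451*1/924 = -167/4742 - 493/132 = -1179925/312972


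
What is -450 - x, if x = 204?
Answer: -654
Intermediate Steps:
-450 - x = -450 - 1*204 = -450 - 204 = -654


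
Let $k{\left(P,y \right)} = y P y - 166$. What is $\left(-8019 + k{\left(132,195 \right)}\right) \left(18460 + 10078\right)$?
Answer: $143007199870$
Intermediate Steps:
$k{\left(P,y \right)} = -166 + P y^{2}$ ($k{\left(P,y \right)} = P y y - 166 = P y^{2} - 166 = -166 + P y^{2}$)
$\left(-8019 + k{\left(132,195 \right)}\right) \left(18460 + 10078\right) = \left(-8019 - \left(166 - 132 \cdot 195^{2}\right)\right) \left(18460 + 10078\right) = \left(-8019 + \left(-166 + 132 \cdot 38025\right)\right) 28538 = \left(-8019 + \left(-166 + 5019300\right)\right) 28538 = \left(-8019 + 5019134\right) 28538 = 5011115 \cdot 28538 = 143007199870$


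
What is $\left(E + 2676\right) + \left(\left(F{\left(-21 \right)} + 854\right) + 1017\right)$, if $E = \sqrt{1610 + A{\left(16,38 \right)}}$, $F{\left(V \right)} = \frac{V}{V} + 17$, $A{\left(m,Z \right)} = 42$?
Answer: $4565 + 2 \sqrt{413} \approx 4605.6$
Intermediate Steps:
$F{\left(V \right)} = 18$ ($F{\left(V \right)} = 1 + 17 = 18$)
$E = 2 \sqrt{413}$ ($E = \sqrt{1610 + 42} = \sqrt{1652} = 2 \sqrt{413} \approx 40.645$)
$\left(E + 2676\right) + \left(\left(F{\left(-21 \right)} + 854\right) + 1017\right) = \left(2 \sqrt{413} + 2676\right) + \left(\left(18 + 854\right) + 1017\right) = \left(2676 + 2 \sqrt{413}\right) + \left(872 + 1017\right) = \left(2676 + 2 \sqrt{413}\right) + 1889 = 4565 + 2 \sqrt{413}$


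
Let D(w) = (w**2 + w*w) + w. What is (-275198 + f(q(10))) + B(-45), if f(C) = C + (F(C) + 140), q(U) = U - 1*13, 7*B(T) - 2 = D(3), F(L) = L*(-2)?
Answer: -1925362/7 ≈ -2.7505e+5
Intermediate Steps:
F(L) = -2*L
D(w) = w + 2*w**2 (D(w) = (w**2 + w**2) + w = 2*w**2 + w = w + 2*w**2)
B(T) = 23/7 (B(T) = 2/7 + (3*(1 + 2*3))/7 = 2/7 + (3*(1 + 6))/7 = 2/7 + (3*7)/7 = 2/7 + (1/7)*21 = 2/7 + 3 = 23/7)
q(U) = -13 + U (q(U) = U - 13 = -13 + U)
f(C) = 140 - C (f(C) = C + (-2*C + 140) = C + (140 - 2*C) = 140 - C)
(-275198 + f(q(10))) + B(-45) = (-275198 + (140 - (-13 + 10))) + 23/7 = (-275198 + (140 - 1*(-3))) + 23/7 = (-275198 + (140 + 3)) + 23/7 = (-275198 + 143) + 23/7 = -275055 + 23/7 = -1925362/7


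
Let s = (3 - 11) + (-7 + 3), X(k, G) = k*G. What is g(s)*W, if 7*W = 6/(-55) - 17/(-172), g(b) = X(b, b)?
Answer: -3492/16555 ≈ -0.21093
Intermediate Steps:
X(k, G) = G*k
s = -12 (s = -8 - 4 = -12)
g(b) = b² (g(b) = b*b = b²)
W = -97/66220 (W = (6/(-55) - 17/(-172))/7 = (6*(-1/55) - 17*(-1/172))/7 = (-6/55 + 17/172)/7 = (⅐)*(-97/9460) = -97/66220 ≈ -0.0014648)
g(s)*W = (-12)²*(-97/66220) = 144*(-97/66220) = -3492/16555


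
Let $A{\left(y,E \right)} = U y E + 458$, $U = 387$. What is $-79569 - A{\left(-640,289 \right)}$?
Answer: $71499493$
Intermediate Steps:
$A{\left(y,E \right)} = 458 + 387 E y$ ($A{\left(y,E \right)} = 387 y E + 458 = 387 E y + 458 = 458 + 387 E y$)
$-79569 - A{\left(-640,289 \right)} = -79569 - \left(458 + 387 \cdot 289 \left(-640\right)\right) = -79569 - \left(458 - 71579520\right) = -79569 - -71579062 = -79569 + 71579062 = 71499493$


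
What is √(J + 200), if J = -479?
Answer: 3*I*√31 ≈ 16.703*I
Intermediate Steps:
√(J + 200) = √(-479 + 200) = √(-279) = 3*I*√31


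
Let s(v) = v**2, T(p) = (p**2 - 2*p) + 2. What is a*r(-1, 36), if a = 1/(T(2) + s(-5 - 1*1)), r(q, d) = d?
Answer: 18/19 ≈ 0.94737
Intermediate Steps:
T(p) = 2 + p**2 - 2*p
a = 1/38 (a = 1/((2 + 2**2 - 2*2) + (-5 - 1*1)**2) = 1/((2 + 4 - 4) + (-5 - 1)**2) = 1/(2 + (-6)**2) = 1/(2 + 36) = 1/38 ≈ 0.026316)
a*r(-1, 36) = (1/38)*36 = 18/19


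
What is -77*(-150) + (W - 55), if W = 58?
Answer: 11553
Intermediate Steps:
-77*(-150) + (W - 55) = -77*(-150) + (58 - 55) = 11550 + 3 = 11553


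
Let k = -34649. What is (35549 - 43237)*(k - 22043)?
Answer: 435848096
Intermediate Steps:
(35549 - 43237)*(k - 22043) = (35549 - 43237)*(-34649 - 22043) = -7688*(-56692) = 435848096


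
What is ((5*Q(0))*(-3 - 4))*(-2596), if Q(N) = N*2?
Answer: 0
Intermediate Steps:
Q(N) = 2*N
((5*Q(0))*(-3 - 4))*(-2596) = ((5*(2*0))*(-3 - 4))*(-2596) = ((5*0)*(-7))*(-2596) = (0*(-7))*(-2596) = 0*(-2596) = 0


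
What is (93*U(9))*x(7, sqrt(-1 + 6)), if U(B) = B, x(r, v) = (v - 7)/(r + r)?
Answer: -837/2 + 837*sqrt(5)/14 ≈ -284.81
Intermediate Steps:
x(r, v) = (-7 + v)/(2*r) (x(r, v) = (-7 + v)/((2*r)) = (-7 + v)*(1/(2*r)) = (-7 + v)/(2*r))
(93*U(9))*x(7, sqrt(-1 + 6)) = (93*9)*((1/2)*(-7 + sqrt(-1 + 6))/7) = 837*((1/2)*(1/7)*(-7 + sqrt(5))) = 837*(-1/2 + sqrt(5)/14) = -837/2 + 837*sqrt(5)/14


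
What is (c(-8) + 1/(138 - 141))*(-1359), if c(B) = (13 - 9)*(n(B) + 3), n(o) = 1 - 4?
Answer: 453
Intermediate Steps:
n(o) = -3
c(B) = 0 (c(B) = (13 - 9)*(-3 + 3) = 4*0 = 0)
(c(-8) + 1/(138 - 141))*(-1359) = (0 + 1/(138 - 141))*(-1359) = (0 + 1/(-3))*(-1359) = (0 - ⅓)*(-1359) = -⅓*(-1359) = 453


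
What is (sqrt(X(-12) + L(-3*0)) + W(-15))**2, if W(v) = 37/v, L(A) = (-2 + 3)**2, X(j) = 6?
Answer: 2944/225 - 74*sqrt(7)/15 ≈ 0.032071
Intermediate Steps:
L(A) = 1 (L(A) = 1**2 = 1)
(sqrt(X(-12) + L(-3*0)) + W(-15))**2 = (sqrt(6 + 1) + 37/(-15))**2 = (sqrt(7) + 37*(-1/15))**2 = (sqrt(7) - 37/15)**2 = (-37/15 + sqrt(7))**2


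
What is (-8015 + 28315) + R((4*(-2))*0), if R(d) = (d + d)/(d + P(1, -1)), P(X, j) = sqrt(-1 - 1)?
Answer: 20300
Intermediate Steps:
P(X, j) = I*sqrt(2) (P(X, j) = sqrt(-2) = I*sqrt(2))
R(d) = 2*d/(d + I*sqrt(2)) (R(d) = (d + d)/(d + I*sqrt(2)) = (2*d)/(d + I*sqrt(2)) = 2*d/(d + I*sqrt(2)))
(-8015 + 28315) + R((4*(-2))*0) = (-8015 + 28315) + 2*((4*(-2))*0)/((4*(-2))*0 + I*sqrt(2)) = 20300 + 2*(-8*0)/(-8*0 + I*sqrt(2)) = 20300 + 2*0/(0 + I*sqrt(2)) = 20300 + 2*0/(I*sqrt(2)) = 20300 + 2*0*(-I*sqrt(2)/2) = 20300 + 0 = 20300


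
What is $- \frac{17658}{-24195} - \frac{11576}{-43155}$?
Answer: $\frac{69474154}{69609015} \approx 0.99806$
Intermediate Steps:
$- \frac{17658}{-24195} - \frac{11576}{-43155} = \left(-17658\right) \left(- \frac{1}{24195}\right) - - \frac{11576}{43155} = \frac{5886}{8065} + \frac{11576}{43155} = \frac{69474154}{69609015}$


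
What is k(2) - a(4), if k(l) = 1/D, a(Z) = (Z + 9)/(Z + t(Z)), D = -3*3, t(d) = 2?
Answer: -41/18 ≈ -2.2778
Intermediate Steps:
D = -9
a(Z) = (9 + Z)/(2 + Z) (a(Z) = (Z + 9)/(Z + 2) = (9 + Z)/(2 + Z))
k(l) = -1/9 (k(l) = 1/(-9) = -1/9)
k(2) - a(4) = -1/9 - (9 + 4)/(2 + 4) = -1/9 - 13/6 = -41/18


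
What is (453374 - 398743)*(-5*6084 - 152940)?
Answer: -10017140160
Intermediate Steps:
(453374 - 398743)*(-5*6084 - 152940) = 54631*(-30420 - 152940) = 54631*(-183360) = -10017140160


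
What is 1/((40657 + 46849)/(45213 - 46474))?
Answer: -1261/87506 ≈ -0.014410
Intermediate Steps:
1/((40657 + 46849)/(45213 - 46474)) = 1/(87506/(-1261)) = 1/(87506*(-1/1261)) = 1/(-87506/1261) = -1261/87506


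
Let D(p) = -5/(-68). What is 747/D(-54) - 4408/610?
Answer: 3096352/305 ≈ 10152.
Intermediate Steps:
D(p) = 5/68 (D(p) = -5*(-1/68) = 5/68)
747/D(-54) - 4408/610 = 747/(5/68) - 4408/610 = 747*(68/5) - 4408*1/610 = 50796/5 - 2204/305 = 3096352/305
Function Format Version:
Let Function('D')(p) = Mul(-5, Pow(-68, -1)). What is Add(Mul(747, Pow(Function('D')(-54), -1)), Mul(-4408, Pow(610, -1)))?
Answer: Rational(3096352, 305) ≈ 10152.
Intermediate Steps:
Function('D')(p) = Rational(5, 68) (Function('D')(p) = Mul(-5, Rational(-1, 68)) = Rational(5, 68))
Add(Mul(747, Pow(Function('D')(-54), -1)), Mul(-4408, Pow(610, -1))) = Add(Mul(747, Pow(Rational(5, 68), -1)), Mul(-4408, Pow(610, -1))) = Add(Mul(747, Rational(68, 5)), Mul(-4408, Rational(1, 610))) = Add(Rational(50796, 5), Rational(-2204, 305)) = Rational(3096352, 305)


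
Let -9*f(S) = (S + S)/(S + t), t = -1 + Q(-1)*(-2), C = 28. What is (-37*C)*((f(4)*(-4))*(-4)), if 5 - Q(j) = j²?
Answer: -132608/45 ≈ -2946.8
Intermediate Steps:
Q(j) = 5 - j²
t = -9 (t = -1 + (5 - 1*(-1)²)*(-2) = -1 + (5 - 1*1)*(-2) = -1 + (5 - 1)*(-2) = -1 + 4*(-2) = -1 - 8 = -9)
f(S) = -2*S/(9*(-9 + S)) (f(S) = -(S + S)/(9*(S - 9)) = -2*S/(9*(-9 + S)))
(-37*C)*((f(4)*(-4))*(-4)) = (-37*28)*((-2*4/(-81 + 9*4)*(-4))*(-4)) = -1036*-2*4/(-81 + 36)*(-4)*(-4) = -1036*-2*4/(-45)*(-4)*(-4) = -1036*-2*4*(-1/45)*(-4)*(-4) = -1036*(8/45)*(-4)*(-4) = -(-33152)*(-4)/45 = -1036*128/45 = -132608/45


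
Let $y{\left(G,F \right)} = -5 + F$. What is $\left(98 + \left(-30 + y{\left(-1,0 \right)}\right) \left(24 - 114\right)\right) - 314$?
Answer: $2934$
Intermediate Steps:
$\left(98 + \left(-30 + y{\left(-1,0 \right)}\right) \left(24 - 114\right)\right) - 314 = \left(98 + \left(-30 + \left(-5 + 0\right)\right) \left(24 - 114\right)\right) - 314 = \left(98 + \left(-30 - 5\right) \left(-90\right)\right) - 314 = \left(98 - -3150\right) - 314 = \left(98 + 3150\right) - 314 = 3248 - 314 = 2934$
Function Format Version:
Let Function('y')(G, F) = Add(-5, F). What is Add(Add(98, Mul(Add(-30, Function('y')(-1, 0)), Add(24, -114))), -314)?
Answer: 2934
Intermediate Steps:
Add(Add(98, Mul(Add(-30, Function('y')(-1, 0)), Add(24, -114))), -314) = Add(Add(98, Mul(Add(-30, Add(-5, 0)), Add(24, -114))), -314) = Add(Add(98, Mul(Add(-30, -5), -90)), -314) = Add(Add(98, Mul(-35, -90)), -314) = Add(Add(98, 3150), -314) = Add(3248, -314) = 2934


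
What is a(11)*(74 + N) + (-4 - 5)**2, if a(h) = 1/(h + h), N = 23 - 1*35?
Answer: 922/11 ≈ 83.818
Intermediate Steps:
N = -12 (N = 23 - 35 = -12)
a(h) = 1/(2*h)
a(11)*(74 + N) + (-4 - 5)**2 = ((1/2)/11)*(74 - 12) + (-4 - 5)**2 = ((1/2)*(1/11))*62 + (-9)**2 = (1/22)*62 + 81 = 31/11 + 81 = 922/11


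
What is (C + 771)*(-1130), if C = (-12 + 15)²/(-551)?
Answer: -480037560/551 ≈ -8.7121e+5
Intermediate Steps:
C = -9/551 (C = 3²*(-1/551) = 9*(-1/551) = -9/551 ≈ -0.016334)
(C + 771)*(-1130) = (-9/551 + 771)*(-1130) = (424812/551)*(-1130) = -480037560/551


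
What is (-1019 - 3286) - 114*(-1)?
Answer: -4191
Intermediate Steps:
(-1019 - 3286) - 114*(-1) = -4305 + 114 = -4191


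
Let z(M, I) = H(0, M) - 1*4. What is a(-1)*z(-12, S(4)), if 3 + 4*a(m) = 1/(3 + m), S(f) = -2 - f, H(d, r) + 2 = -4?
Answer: 25/4 ≈ 6.2500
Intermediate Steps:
H(d, r) = -6 (H(d, r) = -2 - 4 = -6)
z(M, I) = -10 (z(M, I) = -6 - 1*4 = -6 - 4 = -10)
a(m) = -¾ + 1/(4*(3 + m))
a(-1)*z(-12, S(4)) = ((-8 - 3*(-1))/(4*(3 - 1)))*(-10) = ((¼)*(-8 + 3)/2)*(-10) = ((¼)*(½)*(-5))*(-10) = -5/8*(-10) = 25/4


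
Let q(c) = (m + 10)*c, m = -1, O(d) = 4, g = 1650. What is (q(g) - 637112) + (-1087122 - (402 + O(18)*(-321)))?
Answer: -1708502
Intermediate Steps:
q(c) = 9*c (q(c) = (-1 + 10)*c = 9*c)
(q(g) - 637112) + (-1087122 - (402 + O(18)*(-321))) = (9*1650 - 637112) + (-1087122 - (402 + 4*(-321))) = (14850 - 637112) + (-1087122 - (402 - 1284)) = -622262 + (-1087122 - 1*(-882)) = -622262 + (-1087122 + 882) = -622262 - 1086240 = -1708502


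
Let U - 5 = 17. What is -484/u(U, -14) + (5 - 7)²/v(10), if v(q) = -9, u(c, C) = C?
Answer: 2150/63 ≈ 34.127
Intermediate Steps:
U = 22 (U = 5 + 17 = 22)
-484/u(U, -14) + (5 - 7)²/v(10) = -484/(-14) + (5 - 7)²/(-9) = -484*(-1/14) + (-2)²*(-⅑) = 242/7 + 4*(-⅑) = 242/7 - 4/9 = 2150/63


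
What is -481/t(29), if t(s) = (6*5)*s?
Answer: -481/870 ≈ -0.55287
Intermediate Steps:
t(s) = 30*s
-481/t(29) = -481/(30*29) = -481/870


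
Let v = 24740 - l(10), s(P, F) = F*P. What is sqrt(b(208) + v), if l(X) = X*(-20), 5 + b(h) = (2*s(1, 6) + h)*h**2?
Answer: 9*sqrt(117815) ≈ 3089.2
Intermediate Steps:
b(h) = -5 + h**2*(12 + h) (b(h) = -5 + (2*(6*1) + h)*h**2 = -5 + (2*6 + h)*h**2 = -5 + (12 + h)*h**2 = -5 + h**2*(12 + h))
l(X) = -20*X
v = 24940 (v = 24740 - (-20)*10 = 24740 - 1*(-200) = 24740 + 200 = 24940)
sqrt(b(208) + v) = sqrt((-5 + 208**3 + 12*208**2) + 24940) = sqrt((-5 + 8998912 + 12*43264) + 24940) = sqrt((-5 + 8998912 + 519168) + 24940) = sqrt(9518075 + 24940) = sqrt(9543015) = 9*sqrt(117815)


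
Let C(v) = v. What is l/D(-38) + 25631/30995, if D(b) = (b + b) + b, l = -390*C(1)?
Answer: 2501664/588905 ≈ 4.2480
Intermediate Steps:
l = -390 (l = -390*1 = -390)
D(b) = 3*b (D(b) = 2*b + b = 3*b)
l/D(-38) + 25631/30995 = -390/(3*(-38)) + 25631/30995 = -390/(-114) + 25631*(1/30995) = -390*(-1/114) + 25631/30995 = 65/19 + 25631/30995 = 2501664/588905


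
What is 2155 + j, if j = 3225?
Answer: 5380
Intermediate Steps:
2155 + j = 2155 + 3225 = 5380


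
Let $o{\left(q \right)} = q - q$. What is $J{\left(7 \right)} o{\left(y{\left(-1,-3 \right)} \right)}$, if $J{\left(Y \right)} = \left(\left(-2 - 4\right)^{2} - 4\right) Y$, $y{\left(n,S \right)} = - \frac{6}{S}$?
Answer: $0$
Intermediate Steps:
$o{\left(q \right)} = 0$
$J{\left(Y \right)} = 32 Y$ ($J{\left(Y \right)} = \left(\left(-6\right)^{2} - 4\right) Y = \left(36 - 4\right) Y = 32 Y$)
$J{\left(7 \right)} o{\left(y{\left(-1,-3 \right)} \right)} = 32 \cdot 7 \cdot 0 = 224 \cdot 0 = 0$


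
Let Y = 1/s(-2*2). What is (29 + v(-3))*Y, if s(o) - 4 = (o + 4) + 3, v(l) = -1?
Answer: 4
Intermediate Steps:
s(o) = 11 + o (s(o) = 4 + ((o + 4) + 3) = 4 + ((4 + o) + 3) = 4 + (7 + o) = 11 + o)
Y = 1/7 (Y = 1/(11 - 2*2) = 1/(11 - 4) = 1/7 ≈ 0.14286)
(29 + v(-3))*Y = (29 - 1)*(1/7) = 28*(1/7) = 4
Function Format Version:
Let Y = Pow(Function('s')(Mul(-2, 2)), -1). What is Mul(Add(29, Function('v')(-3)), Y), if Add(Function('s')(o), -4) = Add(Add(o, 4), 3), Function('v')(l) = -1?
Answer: 4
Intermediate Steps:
Function('s')(o) = Add(11, o) (Function('s')(o) = Add(4, Add(Add(o, 4), 3)) = Add(4, Add(Add(4, o), 3)) = Add(4, Add(7, o)) = Add(11, o))
Y = Rational(1, 7) (Y = Pow(Add(11, Mul(-2, 2)), -1) = Pow(Add(11, -4), -1) = Pow(7, -1) = Rational(1, 7) ≈ 0.14286)
Mul(Add(29, Function('v')(-3)), Y) = Mul(Add(29, -1), Rational(1, 7)) = Mul(28, Rational(1, 7)) = 4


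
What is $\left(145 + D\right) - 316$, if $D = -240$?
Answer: $-411$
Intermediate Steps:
$\left(145 + D\right) - 316 = \left(145 - 240\right) - 316 = -95 - 316 = -411$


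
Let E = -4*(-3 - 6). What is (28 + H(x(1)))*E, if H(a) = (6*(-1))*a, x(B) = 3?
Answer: 360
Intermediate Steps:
E = 36 (E = -4*(-9) = 36)
H(a) = -6*a
(28 + H(x(1)))*E = (28 - 6*3)*36 = (28 - 18)*36 = 10*36 = 360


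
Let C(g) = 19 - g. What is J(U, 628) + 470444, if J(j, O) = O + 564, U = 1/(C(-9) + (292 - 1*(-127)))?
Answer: 471636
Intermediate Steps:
U = 1/447 (U = 1/((19 - 1*(-9)) + (292 - 1*(-127))) = 1/((19 + 9) + (292 + 127)) = 1/(28 + 419) = 1/447 ≈ 0.0022371)
J(j, O) = 564 + O
J(U, 628) + 470444 = (564 + 628) + 470444 = 1192 + 470444 = 471636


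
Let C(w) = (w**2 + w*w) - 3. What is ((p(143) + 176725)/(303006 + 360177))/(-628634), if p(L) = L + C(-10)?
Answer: -177065/416899382022 ≈ -4.2472e-7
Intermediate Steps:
C(w) = -3 + 2*w**2 (C(w) = (w**2 + w**2) - 3 = 2*w**2 - 3 = -3 + 2*w**2)
p(L) = 197 + L (p(L) = L + (-3 + 2*(-10)**2) = L + (-3 + 2*100) = L + (-3 + 200) = L + 197 = 197 + L)
((p(143) + 176725)/(303006 + 360177))/(-628634) = (((197 + 143) + 176725)/(303006 + 360177))/(-628634) = ((340 + 176725)/663183)*(-1/628634) = (177065*(1/663183))*(-1/628634) = (177065/663183)*(-1/628634) = -177065/416899382022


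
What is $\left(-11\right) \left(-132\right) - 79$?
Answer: $1373$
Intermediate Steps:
$\left(-11\right) \left(-132\right) - 79 = 1452 + \left(-79 + 0\right) = 1452 - 79 = 1373$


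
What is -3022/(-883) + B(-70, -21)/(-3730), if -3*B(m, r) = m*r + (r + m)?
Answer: 35033837/9880770 ≈ 3.5457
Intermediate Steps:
B(m, r) = -m/3 - r/3 - m*r/3 (B(m, r) = -(m*r + (r + m))/3 = -(m*r + (m + r))/3 = -(m + r + m*r)/3 = -m/3 - r/3 - m*r/3)
-3022/(-883) + B(-70, -21)/(-3730) = -3022/(-883) + (-1/3*(-70) - 1/3*(-21) - 1/3*(-70)*(-21))/(-3730) = -3022*(-1/883) + (70/3 + 7 - 490)*(-1/3730) = 3022/883 - 1379/3*(-1/3730) = 3022/883 + 1379/11190 = 35033837/9880770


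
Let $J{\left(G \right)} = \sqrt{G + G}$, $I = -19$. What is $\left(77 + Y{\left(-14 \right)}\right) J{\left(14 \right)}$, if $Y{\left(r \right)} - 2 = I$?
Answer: $120 \sqrt{7} \approx 317.49$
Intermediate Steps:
$Y{\left(r \right)} = -17$ ($Y{\left(r \right)} = 2 - 19 = -17$)
$J{\left(G \right)} = \sqrt{2} \sqrt{G}$ ($J{\left(G \right)} = \sqrt{2 G} = \sqrt{2} \sqrt{G}$)
$\left(77 + Y{\left(-14 \right)}\right) J{\left(14 \right)} = \left(77 - 17\right) \sqrt{2} \sqrt{14} = 60 \cdot 2 \sqrt{7} = 120 \sqrt{7}$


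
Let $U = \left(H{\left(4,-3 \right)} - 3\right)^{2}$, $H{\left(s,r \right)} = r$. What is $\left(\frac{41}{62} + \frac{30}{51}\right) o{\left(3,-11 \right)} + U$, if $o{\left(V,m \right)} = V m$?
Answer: $- \frac{5517}{1054} \approx -5.2343$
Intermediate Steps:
$U = 36$ ($U = \left(-3 - 3\right)^{2} = \left(-6\right)^{2} = 36$)
$\left(\frac{41}{62} + \frac{30}{51}\right) o{\left(3,-11 \right)} + U = \left(\frac{41}{62} + \frac{30}{51}\right) 3 \left(-11\right) + 36 = \left(41 \cdot \frac{1}{62} + 30 \cdot \frac{1}{51}\right) \left(-33\right) + 36 = \left(\frac{41}{62} + \frac{10}{17}\right) \left(-33\right) + 36 = \frac{1317}{1054} \left(-33\right) + 36 = - \frac{43461}{1054} + 36 = - \frac{5517}{1054}$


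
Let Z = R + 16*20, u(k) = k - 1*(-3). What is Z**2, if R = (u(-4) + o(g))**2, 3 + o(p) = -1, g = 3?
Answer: 119025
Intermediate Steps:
u(k) = 3 + k (u(k) = k + 3 = 3 + k)
o(p) = -4 (o(p) = -3 - 1 = -4)
R = 25 (R = ((3 - 4) - 4)**2 = (-1 - 4)**2 = (-5)**2 = 25)
Z = 345 (Z = 25 + 16*20 = 25 + 320 = 345)
Z**2 = 345**2 = 119025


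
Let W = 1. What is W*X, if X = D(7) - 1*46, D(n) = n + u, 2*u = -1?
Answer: -79/2 ≈ -39.500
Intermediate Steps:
u = -½ (u = (½)*(-1) = -½ ≈ -0.50000)
D(n) = -½ + n (D(n) = n - ½ = -½ + n)
X = -79/2 (X = (-½ + 7) - 1*46 = 13/2 - 46 = -79/2 ≈ -39.500)
W*X = 1*(-79/2) = -79/2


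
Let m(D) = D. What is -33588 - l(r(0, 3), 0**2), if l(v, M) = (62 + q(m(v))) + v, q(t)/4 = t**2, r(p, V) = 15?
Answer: -34565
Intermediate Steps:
q(t) = 4*t**2
l(v, M) = 62 + v + 4*v**2 (l(v, M) = (62 + 4*v**2) + v = 62 + v + 4*v**2)
-33588 - l(r(0, 3), 0**2) = -33588 - (62 + 15 + 4*15**2) = -33588 - (62 + 15 + 4*225) = -33588 - (62 + 15 + 900) = -33588 - 1*977 = -33588 - 977 = -34565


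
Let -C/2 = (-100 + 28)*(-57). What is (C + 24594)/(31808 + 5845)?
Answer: 5462/12551 ≈ 0.43518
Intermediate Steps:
C = -8208 (C = -2*(-100 + 28)*(-57) = -(-144)*(-57) = -2*4104 = -8208)
(C + 24594)/(31808 + 5845) = (-8208 + 24594)/(31808 + 5845) = 16386/37653 = 16386*(1/37653) = 5462/12551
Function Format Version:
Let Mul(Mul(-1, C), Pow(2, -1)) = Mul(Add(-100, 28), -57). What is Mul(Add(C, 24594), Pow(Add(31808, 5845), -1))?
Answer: Rational(5462, 12551) ≈ 0.43518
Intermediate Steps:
C = -8208 (C = Mul(-2, Mul(Add(-100, 28), -57)) = Mul(-2, Mul(-72, -57)) = Mul(-2, 4104) = -8208)
Mul(Add(C, 24594), Pow(Add(31808, 5845), -1)) = Mul(Add(-8208, 24594), Pow(Add(31808, 5845), -1)) = Mul(16386, Pow(37653, -1)) = Mul(16386, Rational(1, 37653)) = Rational(5462, 12551)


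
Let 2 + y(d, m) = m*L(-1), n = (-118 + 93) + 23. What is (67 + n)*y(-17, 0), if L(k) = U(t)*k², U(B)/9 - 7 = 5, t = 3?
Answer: -130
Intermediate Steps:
U(B) = 108 (U(B) = 63 + 9*5 = 63 + 45 = 108)
L(k) = 108*k²
n = -2 (n = -25 + 23 = -2)
y(d, m) = -2 + 108*m (y(d, m) = -2 + m*(108*(-1)²) = -2 + m*(108*1) = -2 + m*108 = -2 + 108*m)
(67 + n)*y(-17, 0) = (67 - 2)*(-2 + 108*0) = 65*(-2 + 0) = 65*(-2) = -130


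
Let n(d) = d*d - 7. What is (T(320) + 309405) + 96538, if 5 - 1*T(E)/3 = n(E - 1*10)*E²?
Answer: -29519363642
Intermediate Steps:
n(d) = -7 + d² (n(d) = d² - 7 = -7 + d²)
T(E) = 15 - 3*E²*(-7 + (-10 + E)²) (T(E) = 15 - 3*(-7 + (E - 1*10)²)*E² = 15 - 3*(-7 + (E - 10)²)*E² = 15 - 3*(-7 + (-10 + E)²)*E² = 15 - 3*E²*(-7 + (-10 + E)²))
(T(320) + 309405) + 96538 = ((15 + 3*320²*(7 - (-10 + 320)²)) + 309405) + 96538 = ((15 + 3*102400*(7 - 1*310²)) + 309405) + 96538 = ((15 + 3*102400*(7 - 1*96100)) + 309405) + 96538 = ((15 + 3*102400*(7 - 96100)) + 309405) + 96538 = ((15 + 3*102400*(-96093)) + 309405) + 96538 = ((15 - 29519769600) + 309405) + 96538 = (-29519769585 + 309405) + 96538 = -29519460180 + 96538 = -29519363642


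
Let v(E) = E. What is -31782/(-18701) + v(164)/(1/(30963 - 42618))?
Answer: -35745433638/18701 ≈ -1.9114e+6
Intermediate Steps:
-31782/(-18701) + v(164)/(1/(30963 - 42618)) = -31782/(-18701) + 164/(1/(30963 - 42618)) = -31782*(-1/18701) + 164/(1/(-11655)) = 31782/18701 + 164/(-1/11655) = 31782/18701 + 164*(-11655) = 31782/18701 - 1911420 = -35745433638/18701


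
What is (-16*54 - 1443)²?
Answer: 5322249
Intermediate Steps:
(-16*54 - 1443)² = (-864 - 1443)² = (-2307)² = 5322249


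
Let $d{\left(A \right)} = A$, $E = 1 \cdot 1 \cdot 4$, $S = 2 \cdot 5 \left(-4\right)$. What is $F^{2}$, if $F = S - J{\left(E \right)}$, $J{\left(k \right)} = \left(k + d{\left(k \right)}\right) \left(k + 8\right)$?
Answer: $18496$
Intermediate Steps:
$S = -40$ ($S = 10 \left(-4\right) = -40$)
$E = 4$ ($E = 1 \cdot 4 = 4$)
$J{\left(k \right)} = 2 k \left(8 + k\right)$ ($J{\left(k \right)} = \left(k + k\right) \left(k + 8\right) = 2 k \left(8 + k\right)$)
$F = -136$ ($F = -40 - 2 \cdot 4 \left(8 + 4\right) = -40 - 2 \cdot 4 \cdot 12 = -40 - 96 = -136$)
$F^{2} = \left(-136\right)^{2} = 18496$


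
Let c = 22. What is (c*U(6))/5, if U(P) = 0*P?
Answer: 0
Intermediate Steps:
U(P) = 0
(c*U(6))/5 = (22*0)/5 = 0*(⅕) = 0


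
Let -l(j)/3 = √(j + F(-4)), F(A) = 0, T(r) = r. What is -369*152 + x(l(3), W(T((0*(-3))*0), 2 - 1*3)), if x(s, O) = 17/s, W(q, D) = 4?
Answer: -56088 - 17*√3/9 ≈ -56091.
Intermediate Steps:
l(j) = -3*√j (l(j) = -3*√(j + 0) = -3*√j)
-369*152 + x(l(3), W(T((0*(-3))*0), 2 - 1*3)) = -369*152 + 17/((-3*√3)) = -56088 + 17*(-√3/9) = -56088 - 17*√3/9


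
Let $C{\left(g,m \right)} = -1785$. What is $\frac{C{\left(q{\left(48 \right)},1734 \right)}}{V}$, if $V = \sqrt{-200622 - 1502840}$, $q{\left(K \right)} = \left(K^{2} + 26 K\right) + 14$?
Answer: $\frac{1785 i \sqrt{1703462}}{1703462} \approx 1.3676 i$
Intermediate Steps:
$q{\left(K \right)} = 14 + K^{2} + 26 K$
$V = i \sqrt{1703462}$ ($V = \sqrt{-1703462} = i \sqrt{1703462} \approx 1305.2 i$)
$\frac{C{\left(q{\left(48 \right)},1734 \right)}}{V} = - \frac{1785}{i \sqrt{1703462}} = - 1785 \left(- \frac{i \sqrt{1703462}}{1703462}\right) = \frac{1785 i \sqrt{1703462}}{1703462}$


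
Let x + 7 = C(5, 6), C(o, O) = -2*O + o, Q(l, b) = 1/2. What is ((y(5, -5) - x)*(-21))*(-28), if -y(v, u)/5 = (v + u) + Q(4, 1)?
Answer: 6762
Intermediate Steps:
Q(l, b) = 1/2
C(o, O) = o - 2*O
y(v, u) = -5/2 - 5*u - 5*v (y(v, u) = -5*((v + u) + 1/2) = -5*((u + v) + 1/2) = -5*(1/2 + u + v) = -5/2 - 5*u - 5*v)
x = -14 (x = -7 + (5 - 2*6) = -7 + (5 - 12) = -7 - 7 = -14)
((y(5, -5) - x)*(-21))*(-28) = (((-5/2 - 5*(-5) - 5*5) - 1*(-14))*(-21))*(-28) = (((-5/2 + 25 - 25) + 14)*(-21))*(-28) = ((-5/2 + 14)*(-21))*(-28) = ((23/2)*(-21))*(-28) = -483/2*(-28) = 6762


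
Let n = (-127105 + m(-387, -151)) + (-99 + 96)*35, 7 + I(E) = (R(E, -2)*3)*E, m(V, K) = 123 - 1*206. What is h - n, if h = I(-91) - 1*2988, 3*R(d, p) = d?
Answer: 132579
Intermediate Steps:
R(d, p) = d/3
m(V, K) = -83 (m(V, K) = 123 - 206 = -83)
I(E) = -7 + E² (I(E) = -7 + ((E/3)*3)*E = -7 + E*E = -7 + E²)
n = -127293 (n = (-127105 - 83) + (-99 + 96)*35 = -127188 - 3*35 = -127188 - 105 = -127293)
h = 5286 (h = (-7 + (-91)²) - 1*2988 = (-7 + 8281) - 2988 = 8274 - 2988 = 5286)
h - n = 5286 - 1*(-127293) = 5286 + 127293 = 132579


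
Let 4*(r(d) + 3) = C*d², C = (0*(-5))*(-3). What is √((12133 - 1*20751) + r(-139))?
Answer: I*√8621 ≈ 92.849*I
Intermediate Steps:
C = 0 (C = 0*(-3) = 0)
r(d) = -3 (r(d) = -3 + (0*d²)/4 = -3 + (¼)*0 = -3 + 0 = -3)
√((12133 - 1*20751) + r(-139)) = √((12133 - 1*20751) - 3) = √((12133 - 20751) - 3) = √(-8618 - 3) = √(-8621) = I*√8621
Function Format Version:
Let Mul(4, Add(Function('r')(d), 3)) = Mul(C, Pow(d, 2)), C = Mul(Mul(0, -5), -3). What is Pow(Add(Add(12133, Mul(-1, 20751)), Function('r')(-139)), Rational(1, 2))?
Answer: Mul(I, Pow(8621, Rational(1, 2))) ≈ Mul(92.849, I)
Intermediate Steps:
C = 0 (C = Mul(0, -3) = 0)
Function('r')(d) = -3 (Function('r')(d) = Add(-3, Mul(Rational(1, 4), Mul(0, Pow(d, 2)))) = Add(-3, Mul(Rational(1, 4), 0)) = Add(-3, 0) = -3)
Pow(Add(Add(12133, Mul(-1, 20751)), Function('r')(-139)), Rational(1, 2)) = Pow(Add(Add(12133, Mul(-1, 20751)), -3), Rational(1, 2)) = Pow(Add(Add(12133, -20751), -3), Rational(1, 2)) = Pow(Add(-8618, -3), Rational(1, 2)) = Pow(-8621, Rational(1, 2)) = Mul(I, Pow(8621, Rational(1, 2)))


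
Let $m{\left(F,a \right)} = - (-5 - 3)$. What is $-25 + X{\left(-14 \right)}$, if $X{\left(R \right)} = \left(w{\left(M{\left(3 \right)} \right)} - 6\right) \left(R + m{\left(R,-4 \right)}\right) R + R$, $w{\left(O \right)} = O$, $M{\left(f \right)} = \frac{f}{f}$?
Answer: $-459$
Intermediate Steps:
$M{\left(f \right)} = 1$
$m{\left(F,a \right)} = 8$ ($m{\left(F,a \right)} = \left(-1\right) \left(-8\right) = 8$)
$X{\left(R \right)} = R + R \left(-40 - 5 R\right)$ ($X{\left(R \right)} = \left(1 - 6\right) \left(R + 8\right) R + R = - 5 \left(8 + R\right) R + R = \left(-40 - 5 R\right) R + R = R \left(-40 - 5 R\right) + R = R + R \left(-40 - 5 R\right)$)
$-25 + X{\left(-14 \right)} = -25 - - 14 \left(39 + 5 \left(-14\right)\right) = -25 - - 14 \left(39 - 70\right) = -25 - \left(-14\right) \left(-31\right) = -25 - 434 = -459$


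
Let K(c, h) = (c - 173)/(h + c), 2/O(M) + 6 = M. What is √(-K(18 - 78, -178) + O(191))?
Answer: I*√1876954870/44030 ≈ 0.98396*I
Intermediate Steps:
O(M) = 2/(-6 + M)
K(c, h) = (-173 + c)/(c + h)
√(-K(18 - 78, -178) + O(191)) = √(-(-173 + (18 - 78))/((18 - 78) - 178) + 2/(-6 + 191)) = √(-(-173 - 60)/(-60 - 178) + 2/185) = √(-(-233)/(-238) + 2*(1/185)) = √(-(-1)*(-233)/238 + 2/185) = √(-1*233/238 + 2/185) = √(-233/238 + 2/185) = √(-42629/44030) = I*√1876954870/44030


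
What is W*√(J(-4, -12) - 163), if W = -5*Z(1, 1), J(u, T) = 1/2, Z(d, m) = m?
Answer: -25*I*√26/2 ≈ -63.738*I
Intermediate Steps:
J(u, T) = ½
W = -5 (W = -5*1 = -5)
W*√(J(-4, -12) - 163) = -5*√(½ - 163) = -25*I*√26/2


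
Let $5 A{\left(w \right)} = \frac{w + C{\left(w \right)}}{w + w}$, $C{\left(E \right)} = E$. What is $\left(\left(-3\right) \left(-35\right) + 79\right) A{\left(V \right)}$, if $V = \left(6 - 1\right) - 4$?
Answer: $\frac{184}{5} \approx 36.8$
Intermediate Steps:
$V = 1$ ($V = 5 - 4 = 1$)
$A{\left(w \right)} = \frac{1}{5}$ ($A{\left(w \right)} = \frac{\left(w + w\right) \frac{1}{w + w}}{5} = \frac{2 w \frac{1}{2 w}}{5} = \frac{1}{5} \cdot 1 = \frac{1}{5}$)
$\left(\left(-3\right) \left(-35\right) + 79\right) A{\left(V \right)} = \left(\left(-3\right) \left(-35\right) + 79\right) \frac{1}{5} = \left(105 + 79\right) \frac{1}{5} = 184 \cdot \frac{1}{5} = \frac{184}{5}$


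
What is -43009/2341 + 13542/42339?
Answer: -596418743/33038533 ≈ -18.052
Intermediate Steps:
-43009/2341 + 13542/42339 = -43009*1/2341 + 13542*(1/42339) = -43009/2341 + 4514/14113 = -596418743/33038533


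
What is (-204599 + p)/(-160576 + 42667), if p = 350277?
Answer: -145678/117909 ≈ -1.2355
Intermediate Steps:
(-204599 + p)/(-160576 + 42667) = (-204599 + 350277)/(-160576 + 42667) = 145678/(-117909) = 145678*(-1/117909) = -145678/117909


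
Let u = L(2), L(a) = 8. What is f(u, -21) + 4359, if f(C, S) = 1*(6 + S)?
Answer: 4344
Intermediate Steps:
u = 8
f(C, S) = 6 + S
f(u, -21) + 4359 = (6 - 21) + 4359 = -15 + 4359 = 4344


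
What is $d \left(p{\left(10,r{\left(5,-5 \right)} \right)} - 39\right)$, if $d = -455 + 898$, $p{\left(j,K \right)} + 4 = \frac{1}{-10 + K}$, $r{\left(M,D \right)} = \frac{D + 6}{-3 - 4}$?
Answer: $- \frac{1355580}{71} \approx -19093.0$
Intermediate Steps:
$r{\left(M,D \right)} = - \frac{6}{7} - \frac{D}{7}$ ($r{\left(M,D \right)} = \frac{6 + D}{-7} = \left(6 + D\right) \left(- \frac{1}{7}\right) = - \frac{6}{7} - \frac{D}{7}$)
$p{\left(j,K \right)} = -4 + \frac{1}{-10 + K}$
$d = 443$
$d \left(p{\left(10,r{\left(5,-5 \right)} \right)} - 39\right) = 443 \left(\frac{41 - 4 \left(- \frac{6}{7} - - \frac{5}{7}\right)}{-10 - \frac{1}{7}} - 39\right) = 443 \left(\frac{41 - 4 \left(- \frac{6}{7} + \frac{5}{7}\right)}{-10 + \left(- \frac{6}{7} + \frac{5}{7}\right)} - 39\right) = 443 \left(\frac{41 - - \frac{4}{7}}{-10 - \frac{1}{7}} - 39\right) = 443 \left(\frac{41 + \frac{4}{7}}{- \frac{71}{7}} - 39\right) = 443 \left(\left(- \frac{7}{71}\right) \frac{291}{7} - 39\right) = 443 \left(- \frac{291}{71} - 39\right) = 443 \left(- \frac{3060}{71}\right) = - \frac{1355580}{71}$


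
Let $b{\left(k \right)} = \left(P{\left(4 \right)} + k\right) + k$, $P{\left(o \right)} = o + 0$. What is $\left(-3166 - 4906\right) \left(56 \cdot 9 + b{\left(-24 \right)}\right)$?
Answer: $-3713120$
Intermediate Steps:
$P{\left(o \right)} = o$
$b{\left(k \right)} = 4 + 2 k$ ($b{\left(k \right)} = \left(4 + k\right) + k = 4 + 2 k$)
$\left(-3166 - 4906\right) \left(56 \cdot 9 + b{\left(-24 \right)}\right) = \left(-3166 - 4906\right) \left(56 \cdot 9 + \left(4 + 2 \left(-24\right)\right)\right) = - 8072 \left(504 + \left(4 - 48\right)\right) = - 8072 \left(504 - 44\right) = \left(-8072\right) 460 = -3713120$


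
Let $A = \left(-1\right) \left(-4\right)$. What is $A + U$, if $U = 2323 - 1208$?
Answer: $1119$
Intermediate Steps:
$U = 1115$ ($U = 2323 - 1208 = 1115$)
$A = 4$
$A + U = 4 + 1115 = 1119$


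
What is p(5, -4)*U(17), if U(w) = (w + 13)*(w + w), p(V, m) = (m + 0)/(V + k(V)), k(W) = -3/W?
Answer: -10200/11 ≈ -927.27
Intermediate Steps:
p(V, m) = m/(V - 3/V) (p(V, m) = (m + 0)/(V - 3/V) = m/(V - 3/V))
U(w) = 2*w*(13 + w) (U(w) = (13 + w)*(2*w) = 2*w*(13 + w))
p(5, -4)*U(17) = (5*(-4)/(-3 + 5**2))*(2*17*(13 + 17)) = (5*(-4)/(-3 + 25))*(2*17*30) = (5*(-4)/22)*1020 = (5*(-4)*(1/22))*1020 = -10/11*1020 = -10200/11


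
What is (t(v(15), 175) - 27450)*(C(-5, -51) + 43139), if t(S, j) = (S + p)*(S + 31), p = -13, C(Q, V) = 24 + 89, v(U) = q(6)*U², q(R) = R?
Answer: 78673095644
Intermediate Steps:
v(U) = 6*U²
C(Q, V) = 113
t(S, j) = (-13 + S)*(31 + S) (t(S, j) = (S - 13)*(S + 31) = (-13 + S)*(31 + S))
(t(v(15), 175) - 27450)*(C(-5, -51) + 43139) = ((-403 + (6*15²)² + 18*(6*15²)) - 27450)*(113 + 43139) = ((-403 + (6*225)² + 18*(6*225)) - 27450)*43252 = ((-403 + 1350² + 18*1350) - 27450)*43252 = ((-403 + 1822500 + 24300) - 27450)*43252 = (1846397 - 27450)*43252 = 1818947*43252 = 78673095644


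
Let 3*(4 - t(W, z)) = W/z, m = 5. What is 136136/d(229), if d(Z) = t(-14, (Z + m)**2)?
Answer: 11181394224/328543 ≈ 34033.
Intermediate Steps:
t(W, z) = 4 - W/(3*z)
d(Z) = 4 + 14/(3*(5 + Z)**2) (d(Z) = 4 - 1/3*(-14)/(Z + 5)**2 = 4 - 1/3*(-14)/(5 + Z)**2 = 4 + 14/(3*(5 + Z)**2))
136136/d(229) = 136136/(4 + 14/(3*(5 + 229)**2)) = 136136/(4 + (14/3)/234**2) = 136136/(4 + (14/3)*(1/54756)) = 136136/(4 + 7/82134) = 136136/(328543/82134) = 136136*(82134/328543) = 11181394224/328543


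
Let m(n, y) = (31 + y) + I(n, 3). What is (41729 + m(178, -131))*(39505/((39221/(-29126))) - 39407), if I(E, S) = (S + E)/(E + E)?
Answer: -39958034932620585/13962676 ≈ -2.8618e+9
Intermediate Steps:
I(E, S) = (E + S)/(2*E) (I(E, S) = (E + S)/((2*E)) = (E + S)*(1/(2*E)) = (E + S)/(2*E))
m(n, y) = 31 + y + (3 + n)/(2*n) (m(n, y) = (31 + y) + (n + 3)/(2*n) = (31 + y) + (3 + n)/(2*n) = 31 + y + (3 + n)/(2*n))
(41729 + m(178, -131))*(39505/((39221/(-29126))) - 39407) = (41729 + (63/2 - 131 + (3/2)/178))*(39505/((39221/(-29126))) - 39407) = (41729 + (63/2 - 131 + (3/2)*(1/178)))*(39505/((39221*(-1/29126))) - 39407) = (41729 + (63/2 - 131 + 3/356))*(39505/(-39221/29126) - 39407) = (41729 - 35419/356)*(39505*(-29126/39221) - 39407) = 14820105*(-1150622630/39221 - 39407)/356 = (14820105/356)*(-2696204577/39221) = -39958034932620585/13962676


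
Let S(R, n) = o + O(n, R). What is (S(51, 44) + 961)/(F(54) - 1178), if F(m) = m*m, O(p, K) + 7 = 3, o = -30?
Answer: 927/1738 ≈ 0.53337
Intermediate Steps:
O(p, K) = -4 (O(p, K) = -7 + 3 = -4)
F(m) = m**2
S(R, n) = -34 (S(R, n) = -30 - 4 = -34)
(S(51, 44) + 961)/(F(54) - 1178) = (-34 + 961)/(54**2 - 1178) = 927/(2916 - 1178) = 927/1738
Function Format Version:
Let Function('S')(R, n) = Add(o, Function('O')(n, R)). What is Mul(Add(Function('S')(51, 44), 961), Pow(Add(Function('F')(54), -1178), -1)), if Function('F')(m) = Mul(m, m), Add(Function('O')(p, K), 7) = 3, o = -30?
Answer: Rational(927, 1738) ≈ 0.53337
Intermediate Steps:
Function('O')(p, K) = -4 (Function('O')(p, K) = Add(-7, 3) = -4)
Function('F')(m) = Pow(m, 2)
Function('S')(R, n) = -34 (Function('S')(R, n) = Add(-30, -4) = -34)
Mul(Add(Function('S')(51, 44), 961), Pow(Add(Function('F')(54), -1178), -1)) = Mul(Add(-34, 961), Pow(Add(Pow(54, 2), -1178), -1)) = Mul(927, Pow(Add(2916, -1178), -1)) = Mul(927, Pow(1738, -1)) = Mul(927, Rational(1, 1738)) = Rational(927, 1738)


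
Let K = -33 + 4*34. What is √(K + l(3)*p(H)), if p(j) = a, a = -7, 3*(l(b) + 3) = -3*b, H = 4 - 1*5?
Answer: √145 ≈ 12.042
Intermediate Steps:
H = -1 (H = 4 - 5 = -1)
l(b) = -3 - b (l(b) = -3 + (-3*b)/3 = -3 - b)
p(j) = -7
K = 103 (K = -33 + 136 = 103)
√(K + l(3)*p(H)) = √(103 + (-3 - 1*3)*(-7)) = √(103 + (-3 - 3)*(-7)) = √(103 - 6*(-7)) = √(103 + 42) = √145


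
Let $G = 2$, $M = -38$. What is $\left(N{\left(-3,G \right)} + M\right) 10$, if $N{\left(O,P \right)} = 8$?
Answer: $-300$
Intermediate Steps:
$\left(N{\left(-3,G \right)} + M\right) 10 = \left(8 - 38\right) 10 = \left(-30\right) 10 = -300$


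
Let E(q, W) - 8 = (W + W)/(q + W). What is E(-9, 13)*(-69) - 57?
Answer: -2115/2 ≈ -1057.5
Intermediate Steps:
E(q, W) = 8 + 2*W/(W + q) (E(q, W) = 8 + (W + W)/(q + W) = 8 + (2*W)/(W + q) = 8 + 2*W/(W + q))
E(-9, 13)*(-69) - 57 = (2*(4*(-9) + 5*13)/(13 - 9))*(-69) - 57 = (2*(-36 + 65)/4)*(-69) - 57 = (2*(1/4)*29)*(-69) - 57 = (29/2)*(-69) - 57 = -2001/2 - 57 = -2115/2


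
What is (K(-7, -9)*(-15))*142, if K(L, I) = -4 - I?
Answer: -10650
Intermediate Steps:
(K(-7, -9)*(-15))*142 = ((-4 - 1*(-9))*(-15))*142 = ((-4 + 9)*(-15))*142 = (5*(-15))*142 = -75*142 = -10650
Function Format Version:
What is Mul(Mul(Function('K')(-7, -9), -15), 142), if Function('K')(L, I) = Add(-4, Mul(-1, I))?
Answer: -10650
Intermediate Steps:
Mul(Mul(Function('K')(-7, -9), -15), 142) = Mul(Mul(Add(-4, Mul(-1, -9)), -15), 142) = Mul(Mul(Add(-4, 9), -15), 142) = Mul(Mul(5, -15), 142) = Mul(-75, 142) = -10650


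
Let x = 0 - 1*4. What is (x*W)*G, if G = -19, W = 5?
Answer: 380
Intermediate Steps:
x = -4 (x = 0 - 4 = -4)
(x*W)*G = -4*5*(-19) = -20*(-19) = 380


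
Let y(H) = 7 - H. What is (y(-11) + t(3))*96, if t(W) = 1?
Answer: 1824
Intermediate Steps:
(y(-11) + t(3))*96 = ((7 - 1*(-11)) + 1)*96 = ((7 + 11) + 1)*96 = (18 + 1)*96 = 19*96 = 1824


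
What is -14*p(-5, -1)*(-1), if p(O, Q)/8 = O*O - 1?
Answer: 2688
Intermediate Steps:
p(O, Q) = -8 + 8*O**2 (p(O, Q) = 8*(O*O - 1) = 8*(O**2 - 1) = 8*(-1 + O**2) = -8 + 8*O**2)
-14*p(-5, -1)*(-1) = -14*(-8 + 8*(-5)**2)*(-1) = -14*(-8 + 8*25)*(-1) = -14*(-8 + 200)*(-1) = -14*192*(-1) = -2688*(-1) = 2688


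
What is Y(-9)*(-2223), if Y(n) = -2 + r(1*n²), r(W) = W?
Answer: -175617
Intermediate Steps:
Y(n) = -2 + n² (Y(n) = -2 + 1*n² = -2 + n²)
Y(-9)*(-2223) = (-2 + (-9)²)*(-2223) = (-2 + 81)*(-2223) = 79*(-2223) = -175617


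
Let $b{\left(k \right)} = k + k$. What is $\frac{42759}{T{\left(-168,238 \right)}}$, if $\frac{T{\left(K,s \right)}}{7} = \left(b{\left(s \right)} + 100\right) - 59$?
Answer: $\frac{42759}{3619} \approx 11.815$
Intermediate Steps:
$b{\left(k \right)} = 2 k$
$T{\left(K,s \right)} = 287 + 14 s$ ($T{\left(K,s \right)} = 7 \left(\left(2 s + 100\right) - 59\right) = 7 \left(\left(100 + 2 s\right) - 59\right) = 7 \left(41 + 2 s\right) = 287 + 14 s$)
$\frac{42759}{T{\left(-168,238 \right)}} = \frac{42759}{287 + 14 \cdot 238} = \frac{42759}{287 + 3332} = \frac{42759}{3619}$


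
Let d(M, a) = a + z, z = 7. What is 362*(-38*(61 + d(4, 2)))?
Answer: -962920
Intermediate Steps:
d(M, a) = 7 + a (d(M, a) = a + 7 = 7 + a)
362*(-38*(61 + d(4, 2))) = 362*(-38*(61 + (7 + 2))) = 362*(-38*(61 + 9)) = 362*(-38*70) = 362*(-2660) = -962920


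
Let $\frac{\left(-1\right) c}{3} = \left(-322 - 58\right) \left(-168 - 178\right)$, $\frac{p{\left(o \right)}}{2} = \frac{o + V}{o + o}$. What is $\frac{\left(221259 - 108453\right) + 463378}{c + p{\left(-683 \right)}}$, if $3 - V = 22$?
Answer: $- \frac{28109548}{19242987} \approx -1.4608$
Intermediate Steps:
$V = -19$ ($V = 3 - 22 = -19$)
$p{\left(o \right)} = \frac{-19 + o}{o}$ ($p{\left(o \right)} = 2 \frac{o - 19}{o + o} = 2 \frac{-19 + o}{2 o} = \frac{-19 + o}{o}$)
$c = -394440$ ($c = - 3 \left(-322 - 58\right) \left(-168 - 178\right) = - 3 \left(- 380 \left(-168 - 178\right)\right) = - 3 \left(\left(-380\right) \left(-346\right)\right) = \left(-3\right) 131480 = -394440$)
$\frac{\left(221259 - 108453\right) + 463378}{c + p{\left(-683 \right)}} = \frac{\left(221259 - 108453\right) + 463378}{-394440 + \frac{-19 - 683}{-683}} = \frac{\left(221259 - 108453\right) + 463378}{-394440 - - \frac{702}{683}} = \frac{112806 + 463378}{-394440 + \frac{702}{683}} = \frac{576184}{- \frac{269401818}{683}} = 576184 \left(- \frac{683}{269401818}\right) = - \frac{28109548}{19242987}$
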